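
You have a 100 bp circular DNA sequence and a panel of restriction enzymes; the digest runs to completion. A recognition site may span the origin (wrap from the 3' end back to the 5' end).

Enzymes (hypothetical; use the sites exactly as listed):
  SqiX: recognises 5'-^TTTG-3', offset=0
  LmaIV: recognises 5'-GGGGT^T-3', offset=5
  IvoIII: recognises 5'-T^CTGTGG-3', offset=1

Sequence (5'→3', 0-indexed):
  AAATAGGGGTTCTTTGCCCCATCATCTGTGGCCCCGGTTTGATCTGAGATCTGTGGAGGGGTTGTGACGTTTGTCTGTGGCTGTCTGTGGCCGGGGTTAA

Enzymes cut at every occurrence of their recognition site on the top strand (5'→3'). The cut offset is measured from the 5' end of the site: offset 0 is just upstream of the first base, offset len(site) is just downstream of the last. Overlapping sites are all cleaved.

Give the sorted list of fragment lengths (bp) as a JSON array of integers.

[2,5,7,10,12,12,13,13,13,13]

Scan for sites:
  SqiX (TTTG, off=0): starts [12, 37, 69] → cuts [12, 37, 69]
  LmaIV (GGGGTT, off=5): starts [5, 57, 92] → cuts [10, 62, 97]
  IvoIII (TCTGTGG, off=1): starts [24, 49, 73, 83] → cuts [25, 50, 74, 84]

Pooled cuts: [10, 12, 25, 37, 50, 62, 69, 74, 84, 97]

Fragment lengths:
  10→12: 2 bp
  12→25: 13 bp
  25→37: 12 bp
  37→50: 13 bp
  50→62: 12 bp
  62→69: 7 bp
  69→74: 5 bp
  74→84: 10 bp
  84→97: 13 bp
  97→10 (wrap): 100-97+10 = 13 bp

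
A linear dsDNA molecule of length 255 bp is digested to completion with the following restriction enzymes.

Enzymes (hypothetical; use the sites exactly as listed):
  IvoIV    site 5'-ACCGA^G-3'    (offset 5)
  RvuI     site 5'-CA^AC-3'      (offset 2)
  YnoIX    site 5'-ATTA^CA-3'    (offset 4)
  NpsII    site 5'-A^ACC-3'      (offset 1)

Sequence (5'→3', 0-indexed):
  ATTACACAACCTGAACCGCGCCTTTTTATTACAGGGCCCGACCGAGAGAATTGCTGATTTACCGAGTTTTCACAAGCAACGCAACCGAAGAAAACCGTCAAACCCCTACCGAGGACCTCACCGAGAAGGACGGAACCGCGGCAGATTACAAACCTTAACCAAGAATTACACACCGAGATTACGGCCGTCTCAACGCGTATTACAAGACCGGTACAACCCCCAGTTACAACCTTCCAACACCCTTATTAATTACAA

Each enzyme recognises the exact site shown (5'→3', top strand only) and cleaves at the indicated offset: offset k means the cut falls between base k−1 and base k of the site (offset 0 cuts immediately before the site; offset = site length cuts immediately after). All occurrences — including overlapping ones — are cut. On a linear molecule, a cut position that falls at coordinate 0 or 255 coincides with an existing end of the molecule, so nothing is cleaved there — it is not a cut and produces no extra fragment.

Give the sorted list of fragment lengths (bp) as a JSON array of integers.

Scan for sites:
  IvoIV ACCGAG/5: at [40, 60, 107, 119, 171] ⇒ [45, 65, 112, 124, 176]
  RvuI CAAC/2: at [6, 76, 81, 190, 213, 226, 234] ⇒ [8, 78, 83, 192, 215, 228, 236]
  YnoIX ATTACA/4: at [0, 27, 144, 164, 198, 248] ⇒ [4, 31, 148, 168, 202, 252]
  NpsII AACC/1: at [7, 13, 82, 92, 100, 133, 150, 156, 214, 227] ⇒ [8, 14, 83, 93, 101, 134, 151, 157, 215, 228]

All cut coordinates (distinct, sorted): [4, 8, 14, 31, 45, 65, 78, 83, 93, 101, 112, 124, 134, 148, 151, 157, 168, 176, 192, 202, 215, 228, 236, 252]

Fragments:
  [0,4): 4 bp
  [4,8): 4 bp
  [8,14): 6 bp
  [14,31): 17 bp
  [31,45): 14 bp
  [45,65): 20 bp
  [65,78): 13 bp
  [78,83): 5 bp
  [83,93): 10 bp
  [93,101): 8 bp
  [101,112): 11 bp
  [112,124): 12 bp
  [124,134): 10 bp
  [134,148): 14 bp
  [148,151): 3 bp
  [151,157): 6 bp
  [157,168): 11 bp
  [168,176): 8 bp
  [176,192): 16 bp
  [192,202): 10 bp
  [202,215): 13 bp
  [215,228): 13 bp
  [228,236): 8 bp
  [236,252): 16 bp
  [252,255): 3 bp

[3,3,4,4,5,6,6,8,8,8,10,10,10,11,11,12,13,13,13,14,14,16,16,17,20]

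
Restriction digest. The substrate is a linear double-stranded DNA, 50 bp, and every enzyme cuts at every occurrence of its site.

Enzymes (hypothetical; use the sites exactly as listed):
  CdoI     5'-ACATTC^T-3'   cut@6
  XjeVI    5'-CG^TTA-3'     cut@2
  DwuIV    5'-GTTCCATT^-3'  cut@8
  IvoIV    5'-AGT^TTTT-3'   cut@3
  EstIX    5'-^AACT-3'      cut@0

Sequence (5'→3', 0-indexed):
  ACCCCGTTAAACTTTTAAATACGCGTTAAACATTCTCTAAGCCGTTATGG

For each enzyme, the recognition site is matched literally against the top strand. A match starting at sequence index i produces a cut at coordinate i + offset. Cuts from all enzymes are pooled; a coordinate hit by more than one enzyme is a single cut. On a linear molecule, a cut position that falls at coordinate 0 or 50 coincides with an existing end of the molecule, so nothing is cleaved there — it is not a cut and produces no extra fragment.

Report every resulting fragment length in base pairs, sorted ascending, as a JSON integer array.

Scan for sites:
  CdoI ACATTCT/6: at [29] ⇒ [35]
  XjeVI CGTTA/2: at [4, 23, 42] ⇒ [6, 25, 44]
  DwuIV (GTTCCATT, off=8): no sites
  IvoIV (AGTTTTT, off=3): no sites
  EstIX AACT/0: at [9] ⇒ [9]

All cut coordinates (distinct, sorted): [6, 9, 25, 35, 44]

Fragment lengths:
  [0,6): 6 bp
  [6,9): 3 bp
  [9,25): 16 bp
  [25,35): 10 bp
  [35,44): 9 bp
  [44,50): 6 bp

[3,6,6,9,10,16]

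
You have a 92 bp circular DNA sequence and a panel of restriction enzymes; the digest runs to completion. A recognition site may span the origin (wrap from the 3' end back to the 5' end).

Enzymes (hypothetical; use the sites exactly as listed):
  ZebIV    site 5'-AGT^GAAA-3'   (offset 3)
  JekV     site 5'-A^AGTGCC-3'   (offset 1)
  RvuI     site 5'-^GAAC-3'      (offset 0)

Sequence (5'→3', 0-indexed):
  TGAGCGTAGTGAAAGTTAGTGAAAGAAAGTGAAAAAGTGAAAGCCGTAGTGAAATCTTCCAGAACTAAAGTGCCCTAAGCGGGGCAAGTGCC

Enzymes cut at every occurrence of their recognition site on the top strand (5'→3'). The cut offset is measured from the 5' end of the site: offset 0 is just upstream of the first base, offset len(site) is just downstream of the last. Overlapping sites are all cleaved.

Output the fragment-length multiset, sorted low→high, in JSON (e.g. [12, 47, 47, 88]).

Per-enzyme occurrences:
  ZebIV (AGTGAAA, off=3): starts [7, 17, 27, 35, 47] → cuts [10, 20, 30, 38, 50]
  JekV (AAGTGCC, off=1): starts [67, 85] → cuts [68, 86]
  RvuI (GAAC, off=0): starts [61] → cuts [61]

All cut coordinates (distinct, sorted): [10, 20, 30, 38, 50, 61, 68, 86]

Fragment lengths:
  10→20: 10 bp
  20→30: 10 bp
  30→38: 8 bp
  38→50: 12 bp
  50→61: 11 bp
  61→68: 7 bp
  68→86: 18 bp
  86→10 (wrap): 92-86+10 = 16 bp

[7,8,10,10,11,12,16,18]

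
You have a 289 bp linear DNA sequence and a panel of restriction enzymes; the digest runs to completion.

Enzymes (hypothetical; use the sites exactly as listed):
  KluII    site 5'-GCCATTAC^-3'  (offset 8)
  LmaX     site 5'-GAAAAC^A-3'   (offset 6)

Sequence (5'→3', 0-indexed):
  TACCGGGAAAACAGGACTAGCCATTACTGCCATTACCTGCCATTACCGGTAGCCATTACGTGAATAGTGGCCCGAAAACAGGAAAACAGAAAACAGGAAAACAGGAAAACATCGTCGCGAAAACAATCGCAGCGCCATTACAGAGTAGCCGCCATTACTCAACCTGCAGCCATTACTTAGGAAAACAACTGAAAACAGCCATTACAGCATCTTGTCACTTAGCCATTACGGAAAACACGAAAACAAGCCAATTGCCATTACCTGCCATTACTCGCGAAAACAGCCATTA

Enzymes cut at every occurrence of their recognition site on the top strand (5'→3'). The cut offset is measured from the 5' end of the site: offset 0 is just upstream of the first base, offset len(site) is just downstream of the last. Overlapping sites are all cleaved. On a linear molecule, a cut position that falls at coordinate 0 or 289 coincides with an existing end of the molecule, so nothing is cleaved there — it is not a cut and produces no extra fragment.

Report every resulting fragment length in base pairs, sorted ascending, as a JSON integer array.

[7,7,8,8,8,8,8,9,9,10,10,10,10,10,12,13,14,15,17,17,17,18,20,24]

Scan for sites:
  KluII (GCCATTAC, off=8): starts [19, 28, 38, 51, 133, 150, 168, 197, 221, 253, 263] → cuts [27, 36, 46, 59, 141, 158, 176, 205, 229, 261, 271]
  LmaX (GAAAACA, off=6): starts [6, 73, 81, 88, 96, 104, 118, 180, 190, 230, 238, 275] → cuts [12, 79, 87, 94, 102, 110, 124, 186, 196, 236, 244, 281]

Pooled cuts: [12, 27, 36, 46, 59, 79, 87, 94, 102, 110, 124, 141, 158, 176, 186, 196, 205, 229, 236, 244, 261, 271, 281]

Fragment lengths:
  [0,12): 12 bp
  [12,27): 15 bp
  [27,36): 9 bp
  [36,46): 10 bp
  [46,59): 13 bp
  [59,79): 20 bp
  [79,87): 8 bp
  [87,94): 7 bp
  [94,102): 8 bp
  [102,110): 8 bp
  [110,124): 14 bp
  [124,141): 17 bp
  [141,158): 17 bp
  [158,176): 18 bp
  [176,186): 10 bp
  [186,196): 10 bp
  [196,205): 9 bp
  [205,229): 24 bp
  [229,236): 7 bp
  [236,244): 8 bp
  [244,261): 17 bp
  [261,271): 10 bp
  [271,281): 10 bp
  [281,289): 8 bp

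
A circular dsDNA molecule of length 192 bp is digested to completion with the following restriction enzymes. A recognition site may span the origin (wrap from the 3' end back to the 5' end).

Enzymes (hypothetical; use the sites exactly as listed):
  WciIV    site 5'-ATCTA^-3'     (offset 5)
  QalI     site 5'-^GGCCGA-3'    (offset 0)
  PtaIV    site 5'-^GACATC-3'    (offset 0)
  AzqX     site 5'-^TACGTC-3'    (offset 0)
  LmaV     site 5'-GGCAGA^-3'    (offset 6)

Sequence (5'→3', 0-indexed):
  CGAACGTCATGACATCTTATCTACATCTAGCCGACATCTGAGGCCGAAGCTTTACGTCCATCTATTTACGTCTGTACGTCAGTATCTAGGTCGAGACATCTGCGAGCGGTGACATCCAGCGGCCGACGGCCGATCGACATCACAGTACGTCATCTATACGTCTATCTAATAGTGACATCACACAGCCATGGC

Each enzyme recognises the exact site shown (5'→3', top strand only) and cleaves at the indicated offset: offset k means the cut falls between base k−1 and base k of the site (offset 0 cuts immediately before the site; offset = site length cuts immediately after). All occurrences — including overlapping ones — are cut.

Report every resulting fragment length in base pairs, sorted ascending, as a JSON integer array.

Scan for sites:
  WciIV (ATCTA, off=5): starts [18, 24, 59, 83, 151, 163] → cuts [23, 29, 64, 88, 156, 168]
  QalI (GGCCGA, off=0): starts [41, 120, 127, 189] → cuts [41, 120, 127, 189]
  PtaIV (GACATC, off=0): starts [10, 32, 94, 110, 135, 173] → cuts [10, 32, 94, 110, 135, 173]
  AzqX (TACGTC, off=0): starts [52, 66, 74, 145, 156] → cuts [52, 66, 74, 145, 156]
  LmaV (GGCAGA, off=6): no sites

All cut coordinates (distinct, sorted): [10, 23, 29, 32, 41, 52, 64, 66, 74, 88, 94, 110, 120, 127, 135, 145, 156, 168, 173, 189]

Fragment lengths:
  10→23: 13 bp
  23→29: 6 bp
  29→32: 3 bp
  32→41: 9 bp
  41→52: 11 bp
  52→64: 12 bp
  64→66: 2 bp
  66→74: 8 bp
  74→88: 14 bp
  88→94: 6 bp
  94→110: 16 bp
  110→120: 10 bp
  120→127: 7 bp
  127→135: 8 bp
  135→145: 10 bp
  145→156: 11 bp
  156→168: 12 bp
  168→173: 5 bp
  173→189: 16 bp
  189→10 (wrap): 192-189+10 = 13 bp

[2,3,5,6,6,7,8,8,9,10,10,11,11,12,12,13,13,14,16,16]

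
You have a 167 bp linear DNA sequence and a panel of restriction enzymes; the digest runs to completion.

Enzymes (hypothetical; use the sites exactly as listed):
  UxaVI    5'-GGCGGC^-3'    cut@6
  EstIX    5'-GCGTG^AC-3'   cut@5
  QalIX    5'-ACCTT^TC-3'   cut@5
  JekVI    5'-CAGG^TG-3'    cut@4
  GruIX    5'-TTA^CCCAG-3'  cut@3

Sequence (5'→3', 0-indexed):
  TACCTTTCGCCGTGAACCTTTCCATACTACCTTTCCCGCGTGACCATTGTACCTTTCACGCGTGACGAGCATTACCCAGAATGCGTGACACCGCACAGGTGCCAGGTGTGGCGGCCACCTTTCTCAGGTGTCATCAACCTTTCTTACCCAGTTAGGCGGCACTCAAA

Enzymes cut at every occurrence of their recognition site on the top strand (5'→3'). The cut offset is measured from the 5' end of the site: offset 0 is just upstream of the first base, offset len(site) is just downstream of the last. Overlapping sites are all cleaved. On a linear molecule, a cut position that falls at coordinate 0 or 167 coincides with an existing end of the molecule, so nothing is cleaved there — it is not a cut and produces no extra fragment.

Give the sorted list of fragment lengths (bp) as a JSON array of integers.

Scan for sites:
  UxaVI GGCGGC/6: at [109, 154] ⇒ [115, 160]
  EstIX GCGTGAC/5: at [37, 59, 82] ⇒ [42, 64, 87]
  QalIX ACCTTTC/5: at [1, 15, 28, 50, 116, 136] ⇒ [6, 20, 33, 55, 121, 141]
  JekVI CAGGTG/4: at [95, 102, 124] ⇒ [99, 106, 128]
  GruIX TTACCCAG/3: at [71, 143] ⇒ [74, 146]

All cut coordinates (distinct, sorted): [6, 20, 33, 42, 55, 64, 74, 87, 99, 106, 115, 121, 128, 141, 146, 160]

Fragment lengths:
  [0,6): 6 bp
  [6,20): 14 bp
  [20,33): 13 bp
  [33,42): 9 bp
  [42,55): 13 bp
  [55,64): 9 bp
  [64,74): 10 bp
  [74,87): 13 bp
  [87,99): 12 bp
  [99,106): 7 bp
  [106,115): 9 bp
  [115,121): 6 bp
  [121,128): 7 bp
  [128,141): 13 bp
  [141,146): 5 bp
  [146,160): 14 bp
  [160,167): 7 bp

[5,6,6,7,7,7,9,9,9,10,12,13,13,13,13,14,14]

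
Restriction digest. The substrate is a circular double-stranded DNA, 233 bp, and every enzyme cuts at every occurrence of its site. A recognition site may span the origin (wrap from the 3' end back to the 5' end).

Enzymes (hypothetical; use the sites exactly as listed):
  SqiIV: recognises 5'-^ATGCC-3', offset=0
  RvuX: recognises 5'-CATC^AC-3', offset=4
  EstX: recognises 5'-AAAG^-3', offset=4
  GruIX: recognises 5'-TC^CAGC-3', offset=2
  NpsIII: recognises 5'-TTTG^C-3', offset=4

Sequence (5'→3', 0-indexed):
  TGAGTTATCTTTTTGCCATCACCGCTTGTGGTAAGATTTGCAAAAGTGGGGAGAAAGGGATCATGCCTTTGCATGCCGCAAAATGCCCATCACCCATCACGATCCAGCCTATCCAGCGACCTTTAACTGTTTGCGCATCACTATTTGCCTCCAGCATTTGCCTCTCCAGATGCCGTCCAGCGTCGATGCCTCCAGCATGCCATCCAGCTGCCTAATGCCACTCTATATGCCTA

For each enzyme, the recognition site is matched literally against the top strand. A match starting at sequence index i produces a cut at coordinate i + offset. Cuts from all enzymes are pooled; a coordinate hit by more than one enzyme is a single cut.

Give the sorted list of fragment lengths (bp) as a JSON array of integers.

Site scan:
  SqiIV ATGCC/0: at [62, 72, 82, 169, 185, 196, 214, 226] ⇒ [62, 72, 82, 169, 185, 196, 214, 226]
  RvuX CATCAC/4: at [16, 87, 94, 135] ⇒ [20, 91, 98, 139]
  EstX AAAG/4: at [42, 53] ⇒ [46, 57]
  GruIX TCCAGC/2: at [102, 111, 149, 175, 190, 202] ⇒ [104, 113, 151, 177, 192, 204]
  NpsIII TTTGC/4: at [11, 36, 67, 129, 143, 156] ⇒ [15, 40, 71, 133, 147, 160]

Pooled cuts: [15, 20, 40, 46, 57, 62, 71, 72, 82, 91, 98, 104, 113, 133, 139, 147, 151, 160, 169, 177, 185, 192, 196, 204, 214, 226]

Fragment lengths:
  15→20: 5 bp
  20→40: 20 bp
  40→46: 6 bp
  46→57: 11 bp
  57→62: 5 bp
  62→71: 9 bp
  71→72: 1 bp
  72→82: 10 bp
  82→91: 9 bp
  91→98: 7 bp
  98→104: 6 bp
  104→113: 9 bp
  113→133: 20 bp
  133→139: 6 bp
  139→147: 8 bp
  147→151: 4 bp
  151→160: 9 bp
  160→169: 9 bp
  169→177: 8 bp
  177→185: 8 bp
  185→192: 7 bp
  192→196: 4 bp
  196→204: 8 bp
  204→214: 10 bp
  214→226: 12 bp
  226→15 (wrap): 233-226+15 = 22 bp

[1,4,4,5,5,6,6,6,7,7,8,8,8,8,9,9,9,9,9,10,10,11,12,20,20,22]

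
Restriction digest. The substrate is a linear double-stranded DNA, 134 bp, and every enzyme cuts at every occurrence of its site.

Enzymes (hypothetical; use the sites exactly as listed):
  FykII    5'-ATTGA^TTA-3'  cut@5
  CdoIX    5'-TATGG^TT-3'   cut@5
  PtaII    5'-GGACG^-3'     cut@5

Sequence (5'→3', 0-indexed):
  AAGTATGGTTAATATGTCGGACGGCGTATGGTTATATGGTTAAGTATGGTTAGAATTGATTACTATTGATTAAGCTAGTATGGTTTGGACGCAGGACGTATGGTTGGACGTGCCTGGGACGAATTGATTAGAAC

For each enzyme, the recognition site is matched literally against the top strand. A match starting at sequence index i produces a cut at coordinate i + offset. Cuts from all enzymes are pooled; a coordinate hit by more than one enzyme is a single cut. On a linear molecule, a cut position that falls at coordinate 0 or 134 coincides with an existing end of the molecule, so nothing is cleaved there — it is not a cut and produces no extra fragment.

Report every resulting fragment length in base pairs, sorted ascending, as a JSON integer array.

Scan for sites:
  FykII (ATTGATTA, off=5): starts [54, 64, 122] → cuts [59, 69, 127]
  CdoIX (TATGGTT, off=5): starts [3, 26, 34, 44, 78, 98] → cuts [8, 31, 39, 49, 83, 103]
  PtaII (GGACG, off=5): starts [18, 86, 93, 105, 116] → cuts [23, 91, 98, 110, 121]

Pooled cuts: [8, 23, 31, 39, 49, 59, 69, 83, 91, 98, 103, 110, 121, 127]

Fragment lengths:
  [0,8): 8 bp
  [8,23): 15 bp
  [23,31): 8 bp
  [31,39): 8 bp
  [39,49): 10 bp
  [49,59): 10 bp
  [59,69): 10 bp
  [69,83): 14 bp
  [83,91): 8 bp
  [91,98): 7 bp
  [98,103): 5 bp
  [103,110): 7 bp
  [110,121): 11 bp
  [121,127): 6 bp
  [127,134): 7 bp

[5,6,7,7,7,8,8,8,8,10,10,10,11,14,15]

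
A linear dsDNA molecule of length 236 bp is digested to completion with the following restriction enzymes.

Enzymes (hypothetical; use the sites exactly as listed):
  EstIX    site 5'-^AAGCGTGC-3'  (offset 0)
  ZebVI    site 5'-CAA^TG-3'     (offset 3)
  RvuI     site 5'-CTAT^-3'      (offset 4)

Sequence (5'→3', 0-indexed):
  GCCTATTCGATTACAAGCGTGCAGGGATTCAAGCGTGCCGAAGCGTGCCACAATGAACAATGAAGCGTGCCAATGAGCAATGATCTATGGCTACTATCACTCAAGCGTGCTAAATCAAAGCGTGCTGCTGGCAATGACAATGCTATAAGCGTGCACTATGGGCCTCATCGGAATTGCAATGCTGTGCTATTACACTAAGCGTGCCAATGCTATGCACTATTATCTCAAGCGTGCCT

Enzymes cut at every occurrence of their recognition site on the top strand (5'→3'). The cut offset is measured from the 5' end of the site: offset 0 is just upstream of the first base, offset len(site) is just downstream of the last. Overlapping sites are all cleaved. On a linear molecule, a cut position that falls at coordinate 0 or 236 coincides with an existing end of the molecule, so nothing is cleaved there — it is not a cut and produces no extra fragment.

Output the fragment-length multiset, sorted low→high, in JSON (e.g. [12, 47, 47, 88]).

[2,5,6,6,6,6,6,6,7,7,7,8,8,9,10,10,11,11,11,13,13,15,16,17,20]

Per-enzyme occurrences:
  EstIX (AAGCGTGC, off=0): starts [14, 30, 40, 62, 102, 117, 146, 196, 226] → cuts [14, 30, 40, 62, 102, 117, 146, 196, 226]
  ZebVI (CAATG, off=3): starts [50, 57, 70, 77, 131, 137, 176, 204] → cuts [53, 60, 73, 80, 134, 140, 179, 207]
  RvuI (CTAT, off=4): starts [2, 84, 93, 142, 155, 186, 209, 216] → cuts [6, 88, 97, 146, 159, 190, 213, 220]

Pooled cuts: [6, 14, 30, 40, 53, 60, 62, 73, 80, 88, 97, 102, 117, 134, 140, 146, 159, 179, 190, 196, 207, 213, 220, 226]

Fragments:
  [0,6): 6 bp
  [6,14): 8 bp
  [14,30): 16 bp
  [30,40): 10 bp
  [40,53): 13 bp
  [53,60): 7 bp
  [60,62): 2 bp
  [62,73): 11 bp
  [73,80): 7 bp
  [80,88): 8 bp
  [88,97): 9 bp
  [97,102): 5 bp
  [102,117): 15 bp
  [117,134): 17 bp
  [134,140): 6 bp
  [140,146): 6 bp
  [146,159): 13 bp
  [159,179): 20 bp
  [179,190): 11 bp
  [190,196): 6 bp
  [196,207): 11 bp
  [207,213): 6 bp
  [213,220): 7 bp
  [220,226): 6 bp
  [226,236): 10 bp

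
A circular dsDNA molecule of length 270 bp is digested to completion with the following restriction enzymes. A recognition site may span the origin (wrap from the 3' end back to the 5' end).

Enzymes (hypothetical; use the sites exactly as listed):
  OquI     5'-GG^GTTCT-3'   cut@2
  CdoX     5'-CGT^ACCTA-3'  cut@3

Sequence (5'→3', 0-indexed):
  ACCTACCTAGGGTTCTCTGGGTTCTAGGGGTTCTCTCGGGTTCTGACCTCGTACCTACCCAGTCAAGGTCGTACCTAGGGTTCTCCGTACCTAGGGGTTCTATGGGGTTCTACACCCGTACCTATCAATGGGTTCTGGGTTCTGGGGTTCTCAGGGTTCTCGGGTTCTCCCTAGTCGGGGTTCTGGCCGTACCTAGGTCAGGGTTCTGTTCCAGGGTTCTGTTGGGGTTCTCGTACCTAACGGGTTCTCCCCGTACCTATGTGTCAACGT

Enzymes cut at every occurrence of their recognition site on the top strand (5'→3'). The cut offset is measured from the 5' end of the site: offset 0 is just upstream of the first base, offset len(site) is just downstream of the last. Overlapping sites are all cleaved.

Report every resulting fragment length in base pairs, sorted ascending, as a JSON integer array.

[7,7,8,8,8,8,9,9,9,9,9,10,10,11,11,11,11,12,12,13,13,13,16,16,20]

Per-enzyme occurrences:
  OquI (GGGTTCT, off=2): starts [9, 18, 27, 37, 77, 94, 104, 129, 136, 144, 153, 161, 177, 200, 213, 224, 241] → cuts [11, 20, 29, 39, 79, 96, 106, 131, 138, 146, 155, 163, 179, 202, 215, 226, 243]
  CdoX (CGTACCTA, off=3): starts [49, 69, 85, 116, 187, 231, 251, 267] → cuts [0, 52, 72, 88, 119, 190, 234, 254]

All cut coordinates (distinct, sorted): [0, 11, 20, 29, 39, 52, 72, 79, 88, 96, 106, 119, 131, 138, 146, 155, 163, 179, 190, 202, 215, 226, 234, 243, 254]

Fragment lengths:
  0→11: 11 bp
  11→20: 9 bp
  20→29: 9 bp
  29→39: 10 bp
  39→52: 13 bp
  52→72: 20 bp
  72→79: 7 bp
  79→88: 9 bp
  88→96: 8 bp
  96→106: 10 bp
  106→119: 13 bp
  119→131: 12 bp
  131→138: 7 bp
  138→146: 8 bp
  146→155: 9 bp
  155→163: 8 bp
  163→179: 16 bp
  179→190: 11 bp
  190→202: 12 bp
  202→215: 13 bp
  215→226: 11 bp
  226→234: 8 bp
  234→243: 9 bp
  243→254: 11 bp
  254→0 (wrap): 270-254+0 = 16 bp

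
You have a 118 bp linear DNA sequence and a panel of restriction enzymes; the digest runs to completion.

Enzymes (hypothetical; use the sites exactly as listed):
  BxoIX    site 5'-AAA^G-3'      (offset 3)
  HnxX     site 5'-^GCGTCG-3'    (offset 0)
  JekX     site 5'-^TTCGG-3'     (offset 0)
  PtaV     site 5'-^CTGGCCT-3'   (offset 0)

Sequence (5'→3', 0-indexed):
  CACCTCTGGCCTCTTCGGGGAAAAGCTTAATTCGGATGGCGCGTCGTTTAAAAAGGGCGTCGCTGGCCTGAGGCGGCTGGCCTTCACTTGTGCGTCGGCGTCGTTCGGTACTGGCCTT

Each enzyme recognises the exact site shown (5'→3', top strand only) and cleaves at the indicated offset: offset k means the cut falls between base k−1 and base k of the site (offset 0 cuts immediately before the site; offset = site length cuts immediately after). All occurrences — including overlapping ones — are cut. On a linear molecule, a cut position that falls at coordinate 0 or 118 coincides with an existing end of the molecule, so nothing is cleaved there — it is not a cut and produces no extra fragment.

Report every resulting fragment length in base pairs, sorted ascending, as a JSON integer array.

Per-enzyme occurrences:
  BxoIX (AAAG, off=3): starts [21, 51] → cuts [24, 54]
  HnxX (GCGTCG, off=0): starts [40, 56, 91, 97] → cuts [40, 56, 91, 97]
  JekX (TTCGG, off=0): starts [13, 30, 103] → cuts [13, 30, 103]
  PtaV (CTGGCCT, off=0): starts [5, 62, 76, 110] → cuts [5, 62, 76, 110]

Pooled cuts: [5, 13, 24, 30, 40, 54, 56, 62, 76, 91, 97, 103, 110]

Fragments:
  [0,5): 5 bp
  [5,13): 8 bp
  [13,24): 11 bp
  [24,30): 6 bp
  [30,40): 10 bp
  [40,54): 14 bp
  [54,56): 2 bp
  [56,62): 6 bp
  [62,76): 14 bp
  [76,91): 15 bp
  [91,97): 6 bp
  [97,103): 6 bp
  [103,110): 7 bp
  [110,118): 8 bp

[2,5,6,6,6,6,7,8,8,10,11,14,14,15]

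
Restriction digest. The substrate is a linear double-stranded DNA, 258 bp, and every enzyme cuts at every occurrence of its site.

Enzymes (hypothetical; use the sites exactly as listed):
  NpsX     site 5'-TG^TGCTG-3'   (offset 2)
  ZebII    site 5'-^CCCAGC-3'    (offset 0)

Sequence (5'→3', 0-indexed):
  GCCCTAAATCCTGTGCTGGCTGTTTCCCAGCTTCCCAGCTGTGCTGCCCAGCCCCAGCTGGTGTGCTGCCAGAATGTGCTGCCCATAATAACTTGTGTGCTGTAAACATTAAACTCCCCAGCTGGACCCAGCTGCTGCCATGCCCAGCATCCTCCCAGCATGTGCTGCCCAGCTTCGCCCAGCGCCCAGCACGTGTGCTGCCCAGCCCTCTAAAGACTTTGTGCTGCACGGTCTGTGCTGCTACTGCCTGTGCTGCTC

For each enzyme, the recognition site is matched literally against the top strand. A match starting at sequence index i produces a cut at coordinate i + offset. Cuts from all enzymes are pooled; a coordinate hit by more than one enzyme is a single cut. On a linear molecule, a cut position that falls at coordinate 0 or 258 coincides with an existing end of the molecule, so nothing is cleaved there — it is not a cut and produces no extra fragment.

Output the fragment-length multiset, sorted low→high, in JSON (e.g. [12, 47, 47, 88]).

[5,5,5,6,7,8,8,8,9,10,10,11,11,11,12,13,13,14,15,16,19,21,21]

Site scan:
  NpsX TGTGCTG/2: at [11, 39, 61, 74, 95, 160, 193, 219, 233, 248] ⇒ [13, 41, 63, 76, 97, 162, 195, 221, 235, 250]
  ZebII CCCAGC/0: at [25, 33, 46, 52, 116, 126, 142, 153, 167, 177, 184, 200] ⇒ [25, 33, 46, 52, 116, 126, 142, 153, 167, 177, 184, 200]

Pooled cuts: [13, 25, 33, 41, 46, 52, 63, 76, 97, 116, 126, 142, 153, 162, 167, 177, 184, 195, 200, 221, 235, 250]

Fragments:
  [0,13): 13 bp
  [13,25): 12 bp
  [25,33): 8 bp
  [33,41): 8 bp
  [41,46): 5 bp
  [46,52): 6 bp
  [52,63): 11 bp
  [63,76): 13 bp
  [76,97): 21 bp
  [97,116): 19 bp
  [116,126): 10 bp
  [126,142): 16 bp
  [142,153): 11 bp
  [153,162): 9 bp
  [162,167): 5 bp
  [167,177): 10 bp
  [177,184): 7 bp
  [184,195): 11 bp
  [195,200): 5 bp
  [200,221): 21 bp
  [221,235): 14 bp
  [235,250): 15 bp
  [250,258): 8 bp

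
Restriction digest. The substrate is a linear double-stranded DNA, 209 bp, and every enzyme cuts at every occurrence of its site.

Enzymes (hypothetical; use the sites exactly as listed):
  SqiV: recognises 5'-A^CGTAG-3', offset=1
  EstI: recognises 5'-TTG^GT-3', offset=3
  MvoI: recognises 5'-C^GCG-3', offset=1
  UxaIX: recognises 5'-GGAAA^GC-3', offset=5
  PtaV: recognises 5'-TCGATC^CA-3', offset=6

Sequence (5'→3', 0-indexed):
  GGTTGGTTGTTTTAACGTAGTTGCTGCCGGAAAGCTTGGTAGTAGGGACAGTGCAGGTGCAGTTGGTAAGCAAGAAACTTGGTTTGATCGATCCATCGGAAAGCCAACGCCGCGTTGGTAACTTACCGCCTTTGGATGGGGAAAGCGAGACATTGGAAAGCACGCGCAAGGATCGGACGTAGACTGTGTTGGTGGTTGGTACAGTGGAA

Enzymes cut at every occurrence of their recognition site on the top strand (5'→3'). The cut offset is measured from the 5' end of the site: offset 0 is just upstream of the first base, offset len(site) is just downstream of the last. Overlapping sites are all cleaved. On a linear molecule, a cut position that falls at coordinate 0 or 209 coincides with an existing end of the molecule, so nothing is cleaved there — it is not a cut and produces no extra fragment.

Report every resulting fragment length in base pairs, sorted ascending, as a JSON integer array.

Scan for sites:
  SqiV ACGTAG/1: at [14, 176] ⇒ [15, 177]
  EstI TTGGT/3: at [2, 35, 62, 78, 114, 188, 195] ⇒ [5, 38, 65, 81, 117, 191, 198]
  MvoI CGCG/1: at [110, 162] ⇒ [111, 163]
  UxaIX GGAAAGC/5: at [28, 97, 139, 154] ⇒ [33, 102, 144, 159]
  PtaV TCGATCCA/6: at [87] ⇒ [93]

Pooled cuts: [5, 15, 33, 38, 65, 81, 93, 102, 111, 117, 144, 159, 163, 177, 191, 198]

Fragments:
  [0,5): 5 bp
  [5,15): 10 bp
  [15,33): 18 bp
  [33,38): 5 bp
  [38,65): 27 bp
  [65,81): 16 bp
  [81,93): 12 bp
  [93,102): 9 bp
  [102,111): 9 bp
  [111,117): 6 bp
  [117,144): 27 bp
  [144,159): 15 bp
  [159,163): 4 bp
  [163,177): 14 bp
  [177,191): 14 bp
  [191,198): 7 bp
  [198,209): 11 bp

[4,5,5,6,7,9,9,10,11,12,14,14,15,16,18,27,27]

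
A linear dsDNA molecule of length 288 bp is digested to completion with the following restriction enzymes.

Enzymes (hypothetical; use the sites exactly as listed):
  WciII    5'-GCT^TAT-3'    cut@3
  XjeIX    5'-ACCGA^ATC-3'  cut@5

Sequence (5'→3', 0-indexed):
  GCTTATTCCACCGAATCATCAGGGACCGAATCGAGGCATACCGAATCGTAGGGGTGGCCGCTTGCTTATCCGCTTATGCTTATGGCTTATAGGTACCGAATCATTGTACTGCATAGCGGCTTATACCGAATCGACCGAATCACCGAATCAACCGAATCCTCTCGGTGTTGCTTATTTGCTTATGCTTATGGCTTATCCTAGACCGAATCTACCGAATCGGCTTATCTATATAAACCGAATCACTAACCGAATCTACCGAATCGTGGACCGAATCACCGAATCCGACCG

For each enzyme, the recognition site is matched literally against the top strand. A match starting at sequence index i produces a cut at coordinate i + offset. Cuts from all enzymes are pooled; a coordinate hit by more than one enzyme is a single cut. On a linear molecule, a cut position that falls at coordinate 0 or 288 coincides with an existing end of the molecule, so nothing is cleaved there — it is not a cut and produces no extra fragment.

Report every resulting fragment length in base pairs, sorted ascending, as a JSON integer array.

[3,6,6,7,7,7,8,8,8,8,8,9,9,9,9,9,11,12,12,12,13,15,15,16,17,22,22]

Scan for sites:
  WciII (GCTTAT, off=3): starts [0, 63, 71, 77, 84, 118, 169, 177, 183, 190, 219] → cuts [3, 66, 74, 80, 87, 121, 172, 180, 186, 193, 222]
  XjeIX (ACCGAATC, off=5): starts [9, 24, 39, 94, 124, 133, 141, 150, 201, 210, 233, 245, 254, 266, 274] → cuts [14, 29, 44, 99, 129, 138, 146, 155, 206, 215, 238, 250, 259, 271, 279]

Pooled cuts: [3, 14, 29, 44, 66, 74, 80, 87, 99, 121, 129, 138, 146, 155, 172, 180, 186, 193, 206, 215, 222, 238, 250, 259, 271, 279]

Fragments:
  [0,3): 3 bp
  [3,14): 11 bp
  [14,29): 15 bp
  [29,44): 15 bp
  [44,66): 22 bp
  [66,74): 8 bp
  [74,80): 6 bp
  [80,87): 7 bp
  [87,99): 12 bp
  [99,121): 22 bp
  [121,129): 8 bp
  [129,138): 9 bp
  [138,146): 8 bp
  [146,155): 9 bp
  [155,172): 17 bp
  [172,180): 8 bp
  [180,186): 6 bp
  [186,193): 7 bp
  [193,206): 13 bp
  [206,215): 9 bp
  [215,222): 7 bp
  [222,238): 16 bp
  [238,250): 12 bp
  [250,259): 9 bp
  [259,271): 12 bp
  [271,279): 8 bp
  [279,288): 9 bp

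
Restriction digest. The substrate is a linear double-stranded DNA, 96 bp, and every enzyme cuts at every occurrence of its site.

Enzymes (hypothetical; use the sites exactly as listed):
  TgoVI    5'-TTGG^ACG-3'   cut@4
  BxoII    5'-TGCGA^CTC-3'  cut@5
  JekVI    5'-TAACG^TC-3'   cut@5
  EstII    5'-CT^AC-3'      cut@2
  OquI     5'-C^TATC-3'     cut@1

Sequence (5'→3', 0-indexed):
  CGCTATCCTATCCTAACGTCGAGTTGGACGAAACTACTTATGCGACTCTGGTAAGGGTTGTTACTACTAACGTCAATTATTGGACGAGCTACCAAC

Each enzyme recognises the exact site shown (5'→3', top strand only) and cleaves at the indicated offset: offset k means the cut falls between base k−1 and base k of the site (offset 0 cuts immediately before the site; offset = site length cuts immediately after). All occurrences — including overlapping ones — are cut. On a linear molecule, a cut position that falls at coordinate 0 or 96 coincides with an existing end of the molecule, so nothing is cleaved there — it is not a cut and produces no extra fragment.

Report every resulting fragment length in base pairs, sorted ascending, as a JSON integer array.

Site scan:
  TgoVI (TTGGACG, off=4): starts [23, 79] → cuts [27, 83]
  BxoII (TGCGACTC, off=5): starts [40] → cuts [45]
  JekVI (TAACGTC, off=5): starts [13, 67] → cuts [18, 72]
  EstII (CTAC, off=2): starts [33, 63, 88] → cuts [35, 65, 90]
  OquI (CTATC, off=1): starts [2, 7] → cuts [3, 8]

Pooled cuts: [3, 8, 18, 27, 35, 45, 65, 72, 83, 90]

Fragment lengths:
  [0,3): 3 bp
  [3,8): 5 bp
  [8,18): 10 bp
  [18,27): 9 bp
  [27,35): 8 bp
  [35,45): 10 bp
  [45,65): 20 bp
  [65,72): 7 bp
  [72,83): 11 bp
  [83,90): 7 bp
  [90,96): 6 bp

[3,5,6,7,7,8,9,10,10,11,20]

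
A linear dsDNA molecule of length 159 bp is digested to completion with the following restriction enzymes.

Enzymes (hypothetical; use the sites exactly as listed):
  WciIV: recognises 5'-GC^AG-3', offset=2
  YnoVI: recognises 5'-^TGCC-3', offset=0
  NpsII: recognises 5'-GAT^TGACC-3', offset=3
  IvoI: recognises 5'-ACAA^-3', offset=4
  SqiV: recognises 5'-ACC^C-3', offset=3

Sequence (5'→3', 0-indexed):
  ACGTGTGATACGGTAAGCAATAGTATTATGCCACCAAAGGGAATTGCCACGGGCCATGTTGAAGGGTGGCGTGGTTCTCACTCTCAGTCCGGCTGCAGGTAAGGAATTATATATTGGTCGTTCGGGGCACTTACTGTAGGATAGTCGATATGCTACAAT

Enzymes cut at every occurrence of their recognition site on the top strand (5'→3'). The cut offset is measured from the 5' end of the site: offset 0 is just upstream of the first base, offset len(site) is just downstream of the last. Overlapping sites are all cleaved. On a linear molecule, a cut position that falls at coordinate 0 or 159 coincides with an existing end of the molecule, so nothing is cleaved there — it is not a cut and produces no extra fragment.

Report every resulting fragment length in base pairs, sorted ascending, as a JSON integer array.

[1,16,28,52,62]

Site scan:
  WciIV (GCAG, off=2): starts [94] → cuts [96]
  YnoVI (TGCC, off=0): starts [28, 44] → cuts [28, 44]
  NpsII (GATTGACC, off=3): no sites
  IvoI (ACAA, off=4): starts [154] → cuts [158]
  SqiV (ACCC, off=3): no sites

Pooled cuts: [28, 44, 96, 158]

Fragments:
  [0,28): 28 bp
  [28,44): 16 bp
  [44,96): 52 bp
  [96,158): 62 bp
  [158,159): 1 bp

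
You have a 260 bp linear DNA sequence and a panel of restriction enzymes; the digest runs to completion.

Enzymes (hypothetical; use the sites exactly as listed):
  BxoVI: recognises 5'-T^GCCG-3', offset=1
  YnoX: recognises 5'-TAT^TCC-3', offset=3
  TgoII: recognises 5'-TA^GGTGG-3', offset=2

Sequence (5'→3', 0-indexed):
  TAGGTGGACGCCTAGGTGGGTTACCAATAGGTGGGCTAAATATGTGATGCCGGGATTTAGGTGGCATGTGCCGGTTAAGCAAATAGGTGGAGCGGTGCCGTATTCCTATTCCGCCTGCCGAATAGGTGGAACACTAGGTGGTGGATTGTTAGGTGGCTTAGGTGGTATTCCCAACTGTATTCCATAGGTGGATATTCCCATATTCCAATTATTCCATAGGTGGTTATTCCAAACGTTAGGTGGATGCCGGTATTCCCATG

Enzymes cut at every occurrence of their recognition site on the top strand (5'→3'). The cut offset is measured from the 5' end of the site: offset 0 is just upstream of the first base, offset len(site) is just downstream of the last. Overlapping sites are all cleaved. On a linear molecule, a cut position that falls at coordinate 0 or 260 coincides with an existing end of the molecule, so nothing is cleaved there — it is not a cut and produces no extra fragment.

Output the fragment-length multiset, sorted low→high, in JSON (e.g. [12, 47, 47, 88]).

Scan for sites:
  BxoVI (TGCCG, off=1): starts [47, 68, 95, 115, 244] → cuts [48, 69, 96, 116, 245]
  YnoX (TATTCC, off=3): starts [100, 106, 165, 177, 192, 200, 209, 224, 250] → cuts [103, 109, 168, 180, 195, 203, 212, 227, 253]
  TgoII (TAGGTGG, off=2): starts [0, 12, 27, 57, 83, 122, 134, 149, 158, 184, 216, 236] → cuts [2, 14, 29, 59, 85, 124, 136, 151, 160, 186, 218, 238]

Pooled cuts: [2, 14, 29, 48, 59, 69, 85, 96, 103, 109, 116, 124, 136, 151, 160, 168, 180, 186, 195, 203, 212, 218, 227, 238, 245, 253]

Fragment lengths:
  [0,2): 2 bp
  [2,14): 12 bp
  [14,29): 15 bp
  [29,48): 19 bp
  [48,59): 11 bp
  [59,69): 10 bp
  [69,85): 16 bp
  [85,96): 11 bp
  [96,103): 7 bp
  [103,109): 6 bp
  [109,116): 7 bp
  [116,124): 8 bp
  [124,136): 12 bp
  [136,151): 15 bp
  [151,160): 9 bp
  [160,168): 8 bp
  [168,180): 12 bp
  [180,186): 6 bp
  [186,195): 9 bp
  [195,203): 8 bp
  [203,212): 9 bp
  [212,218): 6 bp
  [218,227): 9 bp
  [227,238): 11 bp
  [238,245): 7 bp
  [245,253): 8 bp
  [253,260): 7 bp

[2,6,6,6,7,7,7,7,8,8,8,8,9,9,9,9,10,11,11,11,12,12,12,15,15,16,19]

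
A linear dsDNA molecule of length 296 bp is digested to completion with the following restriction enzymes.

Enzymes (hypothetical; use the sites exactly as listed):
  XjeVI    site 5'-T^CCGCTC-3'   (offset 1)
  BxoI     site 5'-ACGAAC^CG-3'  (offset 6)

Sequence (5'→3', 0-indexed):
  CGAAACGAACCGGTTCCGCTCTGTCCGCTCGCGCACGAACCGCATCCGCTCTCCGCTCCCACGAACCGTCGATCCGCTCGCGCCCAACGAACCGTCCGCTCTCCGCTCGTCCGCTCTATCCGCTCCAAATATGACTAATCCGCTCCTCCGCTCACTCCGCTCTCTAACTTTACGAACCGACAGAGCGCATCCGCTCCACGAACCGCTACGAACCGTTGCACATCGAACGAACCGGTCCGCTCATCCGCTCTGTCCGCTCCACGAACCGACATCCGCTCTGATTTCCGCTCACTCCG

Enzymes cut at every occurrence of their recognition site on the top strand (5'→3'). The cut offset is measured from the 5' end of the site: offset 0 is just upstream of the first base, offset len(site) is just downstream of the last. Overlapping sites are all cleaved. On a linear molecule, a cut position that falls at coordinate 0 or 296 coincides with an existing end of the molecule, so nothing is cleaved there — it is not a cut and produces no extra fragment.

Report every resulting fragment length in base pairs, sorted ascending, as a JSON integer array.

[3,4,5,5,6,7,7,7,8,8,8,9,9,9,9,10,10,12,12,13,13,13,14,16,19,19,20,21]

Site scan:
  XjeVI TCCGCTC/1: at [14, 23, 44, 51, 72, 94, 101, 109, 118, 138, 146, 155, 189, 235, 243, 252, 271, 283] ⇒ [15, 24, 45, 52, 73, 95, 102, 110, 119, 139, 147, 156, 190, 236, 244, 253, 272, 284]
  BxoI ACGAACCG/6: at [4, 34, 60, 86, 171, 197, 207, 226, 260] ⇒ [10, 40, 66, 92, 177, 203, 213, 232, 266]

All cut coordinates (distinct, sorted): [10, 15, 24, 40, 45, 52, 66, 73, 92, 95, 102, 110, 119, 139, 147, 156, 177, 190, 203, 213, 232, 236, 244, 253, 266, 272, 284]

Fragment lengths:
  [0,10): 10 bp
  [10,15): 5 bp
  [15,24): 9 bp
  [24,40): 16 bp
  [40,45): 5 bp
  [45,52): 7 bp
  [52,66): 14 bp
  [66,73): 7 bp
  [73,92): 19 bp
  [92,95): 3 bp
  [95,102): 7 bp
  [102,110): 8 bp
  [110,119): 9 bp
  [119,139): 20 bp
  [139,147): 8 bp
  [147,156): 9 bp
  [156,177): 21 bp
  [177,190): 13 bp
  [190,203): 13 bp
  [203,213): 10 bp
  [213,232): 19 bp
  [232,236): 4 bp
  [236,244): 8 bp
  [244,253): 9 bp
  [253,266): 13 bp
  [266,272): 6 bp
  [272,284): 12 bp
  [284,296): 12 bp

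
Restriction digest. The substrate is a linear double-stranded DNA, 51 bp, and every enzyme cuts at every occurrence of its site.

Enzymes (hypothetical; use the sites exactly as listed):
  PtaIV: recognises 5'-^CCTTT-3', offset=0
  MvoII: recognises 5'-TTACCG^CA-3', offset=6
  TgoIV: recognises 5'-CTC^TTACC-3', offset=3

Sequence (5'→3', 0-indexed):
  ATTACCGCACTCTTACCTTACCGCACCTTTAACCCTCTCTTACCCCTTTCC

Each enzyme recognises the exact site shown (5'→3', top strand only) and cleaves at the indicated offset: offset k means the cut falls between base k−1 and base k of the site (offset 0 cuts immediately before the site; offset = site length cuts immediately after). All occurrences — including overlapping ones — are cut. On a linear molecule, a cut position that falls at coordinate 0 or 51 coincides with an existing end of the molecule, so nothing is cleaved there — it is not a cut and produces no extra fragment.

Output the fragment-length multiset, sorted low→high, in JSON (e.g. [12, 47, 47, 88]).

Per-enzyme occurrences:
  PtaIV (CCTTT, off=0): starts [25, 44] → cuts [25, 44]
  MvoII (TTACCGCA, off=6): starts [1, 17] → cuts [7, 23]
  TgoIV (CTCTTACC, off=3): starts [9, 36] → cuts [12, 39]

All cut coordinates (distinct, sorted): [7, 12, 23, 25, 39, 44]

Fragments:
  [0,7): 7 bp
  [7,12): 5 bp
  [12,23): 11 bp
  [23,25): 2 bp
  [25,39): 14 bp
  [39,44): 5 bp
  [44,51): 7 bp

[2,5,5,7,7,11,14]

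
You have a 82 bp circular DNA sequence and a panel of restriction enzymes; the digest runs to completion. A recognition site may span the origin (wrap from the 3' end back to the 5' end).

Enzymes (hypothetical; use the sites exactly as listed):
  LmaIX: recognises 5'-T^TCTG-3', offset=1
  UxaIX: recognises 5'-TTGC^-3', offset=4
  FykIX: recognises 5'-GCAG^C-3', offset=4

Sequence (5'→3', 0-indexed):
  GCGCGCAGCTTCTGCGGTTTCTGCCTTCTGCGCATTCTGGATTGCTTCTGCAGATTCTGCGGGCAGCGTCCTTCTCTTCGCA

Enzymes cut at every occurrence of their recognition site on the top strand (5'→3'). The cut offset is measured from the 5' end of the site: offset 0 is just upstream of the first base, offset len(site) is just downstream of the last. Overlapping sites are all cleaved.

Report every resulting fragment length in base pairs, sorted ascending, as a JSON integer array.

Site scan:
  LmaIX TTCTG/1: at [9, 18, 25, 34, 45, 54] ⇒ [10, 19, 26, 35, 46, 55]
  UxaIX TTGC/4: at [41] ⇒ [45]
  FykIX GCAGC/4: at [4, 62, 79] ⇒ [1, 8, 66]

Pooled cuts: [1, 8, 10, 19, 26, 35, 45, 46, 55, 66]

Fragment lengths:
  1→8: 7 bp
  8→10: 2 bp
  10→19: 9 bp
  19→26: 7 bp
  26→35: 9 bp
  35→45: 10 bp
  45→46: 1 bp
  46→55: 9 bp
  55→66: 11 bp
  66→1 (wrap): 82-66+1 = 17 bp

[1,2,7,7,9,9,9,10,11,17]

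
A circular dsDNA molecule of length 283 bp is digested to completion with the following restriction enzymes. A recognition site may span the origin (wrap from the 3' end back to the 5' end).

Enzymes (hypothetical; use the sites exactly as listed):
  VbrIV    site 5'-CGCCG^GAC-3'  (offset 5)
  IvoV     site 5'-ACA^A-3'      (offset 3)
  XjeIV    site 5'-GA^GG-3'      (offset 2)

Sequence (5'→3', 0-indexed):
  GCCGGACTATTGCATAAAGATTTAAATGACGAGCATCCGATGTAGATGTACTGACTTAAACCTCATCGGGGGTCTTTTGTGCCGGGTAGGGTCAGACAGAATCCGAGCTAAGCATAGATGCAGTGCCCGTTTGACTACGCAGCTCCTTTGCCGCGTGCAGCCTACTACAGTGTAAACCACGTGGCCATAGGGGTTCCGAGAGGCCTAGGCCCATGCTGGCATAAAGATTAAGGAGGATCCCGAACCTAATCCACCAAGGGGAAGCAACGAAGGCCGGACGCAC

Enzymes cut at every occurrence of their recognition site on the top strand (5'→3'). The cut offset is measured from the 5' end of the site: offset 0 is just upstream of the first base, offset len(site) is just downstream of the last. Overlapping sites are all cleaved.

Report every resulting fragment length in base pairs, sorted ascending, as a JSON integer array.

Site scan:
  VbrIV CGCCGGAC/5: at [282] ⇒ [4]
  IvoV (ACAA, off=3): no sites
  XjeIV GAGG/2: at [199, 232] ⇒ [201, 234]

All cut coordinates (distinct, sorted): [4, 201, 234]

Fragments:
  4→201: 197 bp
  201→234: 33 bp
  234→4 (wrap): 283-234+4 = 53 bp

[33,53,197]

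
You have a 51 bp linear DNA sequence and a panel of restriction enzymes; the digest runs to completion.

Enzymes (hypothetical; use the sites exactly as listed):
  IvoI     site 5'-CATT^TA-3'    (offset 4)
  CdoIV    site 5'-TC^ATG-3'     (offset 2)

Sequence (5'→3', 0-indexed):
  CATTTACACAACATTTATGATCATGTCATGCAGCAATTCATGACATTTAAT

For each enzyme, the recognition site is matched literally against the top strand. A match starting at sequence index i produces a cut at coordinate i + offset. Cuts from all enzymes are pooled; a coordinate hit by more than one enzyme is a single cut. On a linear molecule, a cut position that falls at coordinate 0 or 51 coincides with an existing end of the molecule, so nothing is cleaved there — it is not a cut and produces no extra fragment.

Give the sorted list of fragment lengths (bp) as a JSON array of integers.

Site scan:
  IvoI CATTTA/4: at [0, 11, 43] ⇒ [4, 15, 47]
  CdoIV TCATG/2: at [20, 25, 37] ⇒ [22, 27, 39]

All cut coordinates (distinct, sorted): [4, 15, 22, 27, 39, 47]

Fragments:
  [0,4): 4 bp
  [4,15): 11 bp
  [15,22): 7 bp
  [22,27): 5 bp
  [27,39): 12 bp
  [39,47): 8 bp
  [47,51): 4 bp

[4,4,5,7,8,11,12]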